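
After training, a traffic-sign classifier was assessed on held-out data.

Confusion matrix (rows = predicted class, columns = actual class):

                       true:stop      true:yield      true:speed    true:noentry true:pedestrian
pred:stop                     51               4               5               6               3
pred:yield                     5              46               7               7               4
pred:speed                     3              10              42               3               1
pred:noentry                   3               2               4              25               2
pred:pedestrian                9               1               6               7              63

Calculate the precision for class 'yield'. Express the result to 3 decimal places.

0.667

One-vs-rest for 'yield': TP = diagonal; FP = other classes predicted 'yield'; FN = 'yield' predicted as other.
precision = TP/(TP+FP).
yield: TP=46, FP=5+7+7+4=23 → 46/69 = 0.6667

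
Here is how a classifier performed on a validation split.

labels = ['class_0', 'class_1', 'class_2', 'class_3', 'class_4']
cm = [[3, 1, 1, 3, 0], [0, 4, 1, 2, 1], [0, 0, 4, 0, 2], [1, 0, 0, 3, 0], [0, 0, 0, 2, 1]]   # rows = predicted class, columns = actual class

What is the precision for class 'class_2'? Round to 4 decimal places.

0.6667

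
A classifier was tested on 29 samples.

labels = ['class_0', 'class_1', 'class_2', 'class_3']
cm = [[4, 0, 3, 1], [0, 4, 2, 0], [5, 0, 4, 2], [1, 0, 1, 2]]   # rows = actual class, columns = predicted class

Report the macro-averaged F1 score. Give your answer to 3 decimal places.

0.517

Per-class F1 score (2·TP/(2·TP+FP+FN)):
  class_0: TP=4, FP=0+5+1=6, FN=0+3+1=4 → 8/18 = 0.4444
  class_1: TP=4, FP=0+0+0=0, FN=0+2+0=2 → 8/10 = 0.8000
  class_2: TP=4, FP=3+2+1=6, FN=5+0+2=7 → 8/21 = 0.3810
  class_3: TP=2, FP=1+0+2=3, FN=1+0+1=2 → 4/9 = 0.4444
Macro-F1 score = mean = (0.4444 + 0.8000 + 0.3810 + 0.4444) / 4 = 0.517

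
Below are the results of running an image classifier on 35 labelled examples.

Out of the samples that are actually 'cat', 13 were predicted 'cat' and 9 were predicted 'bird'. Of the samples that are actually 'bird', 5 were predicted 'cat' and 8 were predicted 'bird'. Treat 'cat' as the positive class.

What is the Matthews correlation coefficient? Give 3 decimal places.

MCC = (TP·TN − FP·FN) / √((TP+FP)(TP+FN)(TN+FP)(TN+FN))
Numerator = 13·8 − 5·9 = 59
Denominator = √(18·22·13·17) = √87516 = 295.8310
MCC = 59 / 295.8310 = 0.199

0.199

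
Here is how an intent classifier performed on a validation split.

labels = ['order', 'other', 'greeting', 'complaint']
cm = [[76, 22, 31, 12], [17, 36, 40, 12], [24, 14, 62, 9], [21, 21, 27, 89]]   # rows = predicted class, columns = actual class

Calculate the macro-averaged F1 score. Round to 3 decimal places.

0.501

Per-class F1 score (2·TP/(2·TP+FP+FN)):
  order: TP=76, FP=22+31+12=65, FN=17+24+21=62 → 152/279 = 0.5448
  other: TP=36, FP=17+40+12=69, FN=22+14+21=57 → 72/198 = 0.3636
  greeting: TP=62, FP=24+14+9=47, FN=31+40+27=98 → 124/269 = 0.4610
  complaint: TP=89, FP=21+21+27=69, FN=12+12+9=33 → 178/280 = 0.6357
Macro-F1 score = mean = (0.5448 + 0.3636 + 0.4610 + 0.6357) / 4 = 0.501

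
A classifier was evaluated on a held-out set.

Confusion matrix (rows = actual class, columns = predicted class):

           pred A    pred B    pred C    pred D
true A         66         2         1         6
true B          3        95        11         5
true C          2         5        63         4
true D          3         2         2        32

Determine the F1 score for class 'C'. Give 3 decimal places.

One-vs-rest for 'C': TP = diagonal; FP = other classes predicted 'C'; FN = 'C' predicted as other.
F1 score = 2·TP/(2·TP+FP+FN).
C: TP=63, FP=1+11+2=14, FN=2+5+4=11 → 126/151 = 0.8344

0.834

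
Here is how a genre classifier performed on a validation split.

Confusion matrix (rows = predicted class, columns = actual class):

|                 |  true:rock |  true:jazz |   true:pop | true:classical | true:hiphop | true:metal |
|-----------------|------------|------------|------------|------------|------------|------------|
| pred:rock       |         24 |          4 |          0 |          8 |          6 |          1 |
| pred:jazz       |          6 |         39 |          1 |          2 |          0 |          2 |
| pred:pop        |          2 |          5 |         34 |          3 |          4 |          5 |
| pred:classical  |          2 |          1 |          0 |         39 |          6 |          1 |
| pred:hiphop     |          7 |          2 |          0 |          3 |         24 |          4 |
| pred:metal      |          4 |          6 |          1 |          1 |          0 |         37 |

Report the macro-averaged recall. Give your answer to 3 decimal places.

0.700

Per-class recall (TP/(TP+FN)):
  rock: TP=24, FN=6+2+2+7+4=21 → 24/45 = 0.5333
  jazz: TP=39, FN=4+5+1+2+6=18 → 39/57 = 0.6842
  pop: TP=34, FN=0+1+0+0+1=2 → 34/36 = 0.9444
  classical: TP=39, FN=8+2+3+3+1=17 → 39/56 = 0.6964
  hiphop: TP=24, FN=6+0+4+6+0=16 → 24/40 = 0.6000
  metal: TP=37, FN=1+2+5+1+4=13 → 37/50 = 0.7400
Macro-recall = mean = (0.5333 + 0.6842 + 0.9444 + 0.6964 + 0.6000 + 0.7400) / 6 = 0.700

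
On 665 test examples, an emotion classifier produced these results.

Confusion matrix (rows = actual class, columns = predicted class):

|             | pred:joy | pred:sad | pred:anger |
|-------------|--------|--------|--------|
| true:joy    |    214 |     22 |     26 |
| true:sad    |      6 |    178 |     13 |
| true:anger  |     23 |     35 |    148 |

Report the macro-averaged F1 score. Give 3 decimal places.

Per-class F1 score (2·TP/(2·TP+FP+FN)):
  joy: TP=214, FP=6+23=29, FN=22+26=48 → 428/505 = 0.8475
  sad: TP=178, FP=22+35=57, FN=6+13=19 → 356/432 = 0.8241
  anger: TP=148, FP=26+13=39, FN=23+35=58 → 296/393 = 0.7532
Macro-F1 score = mean = (0.8475 + 0.8241 + 0.7532) / 3 = 0.808

0.808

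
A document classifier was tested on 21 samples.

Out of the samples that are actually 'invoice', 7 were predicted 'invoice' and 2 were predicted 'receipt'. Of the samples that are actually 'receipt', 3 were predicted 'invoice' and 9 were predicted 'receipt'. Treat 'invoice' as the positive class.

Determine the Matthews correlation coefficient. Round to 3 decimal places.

0.523

MCC = (TP·TN − FP·FN) / √((TP+FP)(TP+FN)(TN+FP)(TN+FN))
Numerator = 7·9 − 3·2 = 57
Denominator = √(10·9·12·11) = √11880 = 108.9954
MCC = 57 / 108.9954 = 0.523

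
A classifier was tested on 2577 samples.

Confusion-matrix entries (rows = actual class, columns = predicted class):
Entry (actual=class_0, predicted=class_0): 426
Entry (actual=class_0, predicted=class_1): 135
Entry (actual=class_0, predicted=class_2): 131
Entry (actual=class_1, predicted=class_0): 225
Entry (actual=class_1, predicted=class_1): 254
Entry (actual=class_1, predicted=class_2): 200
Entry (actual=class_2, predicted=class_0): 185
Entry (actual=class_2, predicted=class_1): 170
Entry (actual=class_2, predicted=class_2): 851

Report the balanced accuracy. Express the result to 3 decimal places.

0.565

Balanced accuracy = mean of per-class recall.
  class_0: recall = 426/692 = 0.6156
  class_1: recall = 254/679 = 0.3741
  class_2: recall = 851/1206 = 0.7056
Mean = (0.6156 + 0.3741 + 0.7056) / 3 = 0.565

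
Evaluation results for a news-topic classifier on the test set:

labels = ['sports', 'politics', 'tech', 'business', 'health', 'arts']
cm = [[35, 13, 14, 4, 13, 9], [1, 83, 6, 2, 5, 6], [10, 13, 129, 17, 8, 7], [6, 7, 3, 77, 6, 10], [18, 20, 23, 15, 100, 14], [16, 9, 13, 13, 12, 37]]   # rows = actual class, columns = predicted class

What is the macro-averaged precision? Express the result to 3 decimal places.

Per-class precision (TP/(TP+FP)):
  sports: TP=35, FP=1+10+6+18+16=51 → 35/86 = 0.4070
  politics: TP=83, FP=13+13+7+20+9=62 → 83/145 = 0.5724
  tech: TP=129, FP=14+6+3+23+13=59 → 129/188 = 0.6862
  business: TP=77, FP=4+2+17+15+13=51 → 77/128 = 0.6016
  health: TP=100, FP=13+5+8+6+12=44 → 100/144 = 0.6944
  arts: TP=37, FP=9+6+7+10+14=46 → 37/83 = 0.4458
Macro-precision = mean = (0.4070 + 0.5724 + 0.6862 + 0.6016 + 0.6944 + 0.4458) / 6 = 0.568

0.568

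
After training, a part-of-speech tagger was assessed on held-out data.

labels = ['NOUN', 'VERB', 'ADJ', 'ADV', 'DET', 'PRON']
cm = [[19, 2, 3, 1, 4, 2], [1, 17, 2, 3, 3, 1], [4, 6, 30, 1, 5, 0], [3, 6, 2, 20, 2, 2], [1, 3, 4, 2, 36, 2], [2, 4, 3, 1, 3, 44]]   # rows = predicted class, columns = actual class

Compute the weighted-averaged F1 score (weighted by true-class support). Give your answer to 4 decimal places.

0.6763

Per-class F1 score (2·TP/(2·TP+FP+FN)):
  NOUN: TP=19, FP=2+3+1+4+2=12, FN=1+4+3+1+2=11 → 38/61 = 0.62295
  VERB: TP=17, FP=1+2+3+3+1=10, FN=2+6+6+3+4=21 → 34/65 = 0.52308
  ADJ: TP=30, FP=4+6+1+5+0=16, FN=3+2+2+4+3=14 → 60/90 = 0.66667
  ADV: TP=20, FP=3+6+2+2+2=15, FN=1+3+1+2+1=8 → 40/63 = 0.63492
  DET: TP=36, FP=1+3+4+2+2=12, FN=4+3+5+2+3=17 → 72/101 = 0.71287
  PRON: TP=44, FP=2+4+3+1+3=13, FN=2+1+0+2+2=7 → 88/108 = 0.81481
Weighted-F1 score = Σ (supportᵢ/N)·F1 scoreᵢ with N=244: (30/244)·0.62295 + (38/244)·0.52308 + (44/244)·0.66667 + (28/244)·0.63492 + (53/244)·0.71287 + (51/244)·0.81481 = 0.6763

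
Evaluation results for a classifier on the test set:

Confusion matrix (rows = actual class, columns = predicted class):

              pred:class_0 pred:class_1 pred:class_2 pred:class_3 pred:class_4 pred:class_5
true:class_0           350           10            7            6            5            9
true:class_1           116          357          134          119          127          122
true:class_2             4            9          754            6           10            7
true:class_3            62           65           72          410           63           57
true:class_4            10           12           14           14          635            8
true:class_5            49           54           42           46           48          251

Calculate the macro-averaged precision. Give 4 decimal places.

Per-class precision (TP/(TP+FP)):
  class_0: TP=350, FP=116+4+62+10+49=241 → 350/591 = 0.59222
  class_1: TP=357, FP=10+9+65+12+54=150 → 357/507 = 0.70414
  class_2: TP=754, FP=7+134+72+14+42=269 → 754/1023 = 0.73705
  class_3: TP=410, FP=6+119+6+14+46=191 → 410/601 = 0.68220
  class_4: TP=635, FP=5+127+10+63+48=253 → 635/888 = 0.71509
  class_5: TP=251, FP=9+122+7+57+8=203 → 251/454 = 0.55286
Macro-precision = mean = (0.59222 + 0.70414 + 0.73705 + 0.68220 + 0.71509 + 0.55286) / 6 = 0.6639

0.6639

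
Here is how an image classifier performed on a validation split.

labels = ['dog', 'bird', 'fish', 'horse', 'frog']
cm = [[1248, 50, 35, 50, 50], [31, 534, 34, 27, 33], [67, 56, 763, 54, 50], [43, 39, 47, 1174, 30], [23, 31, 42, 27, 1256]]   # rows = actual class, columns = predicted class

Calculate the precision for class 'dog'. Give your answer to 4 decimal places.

One-vs-rest for 'dog': TP = diagonal; FP = other classes predicted 'dog'; FN = 'dog' predicted as other.
precision = TP/(TP+FP).
dog: TP=1248, FP=31+67+43+23=164 → 1248/1412 = 0.88385

0.8839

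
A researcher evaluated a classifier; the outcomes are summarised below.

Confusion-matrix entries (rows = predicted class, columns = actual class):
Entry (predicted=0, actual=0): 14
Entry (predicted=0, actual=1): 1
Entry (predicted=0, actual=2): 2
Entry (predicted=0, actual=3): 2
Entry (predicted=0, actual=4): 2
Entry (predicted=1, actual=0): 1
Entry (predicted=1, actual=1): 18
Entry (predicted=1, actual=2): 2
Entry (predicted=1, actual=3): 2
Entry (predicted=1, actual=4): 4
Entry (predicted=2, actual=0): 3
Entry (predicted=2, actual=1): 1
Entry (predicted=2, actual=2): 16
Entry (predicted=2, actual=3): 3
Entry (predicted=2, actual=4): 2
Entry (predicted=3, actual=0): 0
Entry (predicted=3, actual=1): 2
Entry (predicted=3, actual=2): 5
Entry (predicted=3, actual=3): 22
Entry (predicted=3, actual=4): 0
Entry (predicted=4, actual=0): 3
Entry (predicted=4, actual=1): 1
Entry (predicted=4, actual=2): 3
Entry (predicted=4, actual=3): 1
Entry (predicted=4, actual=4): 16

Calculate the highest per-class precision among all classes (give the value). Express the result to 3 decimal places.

0.759

Per-class precision (TP/(TP+FP)):
  0: TP=14, FP=1+2+2+2=7 → 14/21 = 0.6667
  1: TP=18, FP=1+2+2+4=9 → 18/27 = 0.6667
  2: TP=16, FP=3+1+3+2=9 → 16/25 = 0.6400
  3: TP=22, FP=0+2+5+0=7 → 22/29 = 0.7586
  4: TP=16, FP=3+1+3+1=8 → 16/24 = 0.6667
Highest is class '3' with precision = 0.759.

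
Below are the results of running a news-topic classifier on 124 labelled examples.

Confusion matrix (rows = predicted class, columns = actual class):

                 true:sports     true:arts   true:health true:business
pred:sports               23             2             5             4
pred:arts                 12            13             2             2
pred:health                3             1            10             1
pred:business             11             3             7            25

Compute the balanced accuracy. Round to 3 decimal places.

0.588

Balanced accuracy = mean of per-class recall.
  sports: recall = 23/49 = 0.4694
  arts: recall = 13/19 = 0.6842
  health: recall = 10/24 = 0.4167
  business: recall = 25/32 = 0.7813
Mean = (0.4694 + 0.6842 + 0.4167 + 0.7813) / 4 = 0.588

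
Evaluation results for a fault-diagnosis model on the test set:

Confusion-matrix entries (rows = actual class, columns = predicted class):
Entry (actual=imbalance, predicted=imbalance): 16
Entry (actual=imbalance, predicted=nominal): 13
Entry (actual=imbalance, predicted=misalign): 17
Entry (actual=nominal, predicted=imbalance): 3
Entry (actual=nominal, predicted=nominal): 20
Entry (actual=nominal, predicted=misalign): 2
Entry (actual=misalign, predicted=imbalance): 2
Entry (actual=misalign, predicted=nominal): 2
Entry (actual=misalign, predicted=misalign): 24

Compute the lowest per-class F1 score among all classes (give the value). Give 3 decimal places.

0.478

Per-class F1 score (2·TP/(2·TP+FP+FN)):
  imbalance: TP=16, FP=3+2=5, FN=13+17=30 → 32/67 = 0.4776
  nominal: TP=20, FP=13+2=15, FN=3+2=5 → 40/60 = 0.6667
  misalign: TP=24, FP=17+2=19, FN=2+2=4 → 48/71 = 0.6761
Lowest is class 'imbalance' with F1 score = 0.478.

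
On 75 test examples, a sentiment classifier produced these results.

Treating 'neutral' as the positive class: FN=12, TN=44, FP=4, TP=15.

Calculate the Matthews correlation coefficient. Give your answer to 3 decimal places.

MCC = (TP·TN − FP·FN) / √((TP+FP)(TP+FN)(TN+FP)(TN+FN))
Numerator = 15·44 − 4·12 = 612
Denominator = √(19·27·48·56) = √1378944 = 1174.2845
MCC = 612 / 1174.2845 = 0.521

0.521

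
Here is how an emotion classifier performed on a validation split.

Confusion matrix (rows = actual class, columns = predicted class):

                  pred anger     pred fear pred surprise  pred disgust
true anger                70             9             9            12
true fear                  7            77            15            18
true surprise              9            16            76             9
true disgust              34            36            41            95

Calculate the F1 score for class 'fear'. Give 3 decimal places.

F1 score = 2·TP/(2·TP+FP+FN).
fear: TP=77, FP=9+16+36=61, FN=7+15+18=40 → 154/255 = 0.6039

0.604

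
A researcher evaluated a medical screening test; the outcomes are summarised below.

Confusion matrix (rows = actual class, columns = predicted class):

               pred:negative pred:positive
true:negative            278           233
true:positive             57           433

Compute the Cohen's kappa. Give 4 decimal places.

0.4246

Observed agreement pₒ = trace/N = 711/1001 = 0.71029
Expected agreement pₑ = Σ (rowᵢ·colᵢ)/N² = (511·335 + 490·666)/1001² = 0.49653
κ = (pₒ − pₑ)/(1 − pₑ) = (0.71029 − 0.49653)/(1 − 0.49653) = 0.4246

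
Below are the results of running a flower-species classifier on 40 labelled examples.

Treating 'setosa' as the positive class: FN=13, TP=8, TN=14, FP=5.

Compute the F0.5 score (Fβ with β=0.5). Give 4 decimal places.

0.5479

Fβ = (1+β²)·TP / ((1+β²)·TP + β²·FN + FP), with β²=1/4
= 1.25·8 / (1.25·8 + 0.25·13 + 5) = 0.5479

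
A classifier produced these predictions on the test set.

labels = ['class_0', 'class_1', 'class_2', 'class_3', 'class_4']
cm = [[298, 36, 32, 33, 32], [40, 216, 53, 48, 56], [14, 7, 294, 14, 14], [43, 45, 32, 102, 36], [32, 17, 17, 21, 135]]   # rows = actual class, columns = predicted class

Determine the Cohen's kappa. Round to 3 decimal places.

0.528

Observed agreement pₒ = trace/N = 1045/1667 = 0.6269
Expected agreement pₑ = Σ (rowᵢ·colᵢ)/N² = (431·427 + 413·321 + 343·428 + 258·218 + 222·273)/1667² = 0.2088
κ = (pₒ − pₑ)/(1 − pₑ) = (0.6269 − 0.2088)/(1 − 0.2088) = 0.528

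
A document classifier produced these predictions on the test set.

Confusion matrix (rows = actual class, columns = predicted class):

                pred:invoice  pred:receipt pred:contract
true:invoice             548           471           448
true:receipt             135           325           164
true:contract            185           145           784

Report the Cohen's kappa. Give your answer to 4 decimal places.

0.2764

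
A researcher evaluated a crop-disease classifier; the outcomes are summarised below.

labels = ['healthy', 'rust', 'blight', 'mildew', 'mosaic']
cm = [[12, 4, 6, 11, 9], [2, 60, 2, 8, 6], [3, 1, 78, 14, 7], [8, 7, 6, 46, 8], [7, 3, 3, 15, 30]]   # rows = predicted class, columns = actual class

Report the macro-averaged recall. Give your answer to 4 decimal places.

Per-class recall (TP/(TP+FN)):
  healthy: TP=12, FN=2+3+8+7=20 → 12/32 = 0.37500
  rust: TP=60, FN=4+1+7+3=15 → 60/75 = 0.80000
  blight: TP=78, FN=6+2+6+3=17 → 78/95 = 0.82105
  mildew: TP=46, FN=11+8+14+15=48 → 46/94 = 0.48936
  mosaic: TP=30, FN=9+6+7+8=30 → 30/60 = 0.50000
Macro-recall = mean = (0.37500 + 0.80000 + 0.82105 + 0.48936 + 0.50000) / 5 = 0.5971

0.5971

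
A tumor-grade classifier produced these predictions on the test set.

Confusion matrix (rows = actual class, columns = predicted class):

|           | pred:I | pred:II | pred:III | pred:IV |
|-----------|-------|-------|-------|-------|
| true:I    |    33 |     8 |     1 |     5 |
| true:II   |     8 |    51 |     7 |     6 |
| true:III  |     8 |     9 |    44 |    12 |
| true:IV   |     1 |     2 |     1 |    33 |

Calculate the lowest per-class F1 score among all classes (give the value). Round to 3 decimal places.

0.680

Per-class F1 score (2·TP/(2·TP+FP+FN)):
  I: TP=33, FP=8+8+1=17, FN=8+1+5=14 → 66/97 = 0.6804
  II: TP=51, FP=8+9+2=19, FN=8+7+6=21 → 102/142 = 0.7183
  III: TP=44, FP=1+7+1=9, FN=8+9+12=29 → 88/126 = 0.6984
  IV: TP=33, FP=5+6+12=23, FN=1+2+1=4 → 66/93 = 0.7097
Lowest is class 'I' with F1 score = 0.680.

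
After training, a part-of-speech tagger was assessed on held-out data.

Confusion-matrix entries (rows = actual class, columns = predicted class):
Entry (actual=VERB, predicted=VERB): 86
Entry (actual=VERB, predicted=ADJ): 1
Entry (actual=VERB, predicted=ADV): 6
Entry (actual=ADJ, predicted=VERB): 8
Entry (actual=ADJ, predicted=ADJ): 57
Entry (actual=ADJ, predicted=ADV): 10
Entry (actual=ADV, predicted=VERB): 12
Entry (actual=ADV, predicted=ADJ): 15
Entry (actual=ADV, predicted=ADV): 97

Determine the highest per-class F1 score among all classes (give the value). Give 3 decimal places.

Per-class F1 score (2·TP/(2·TP+FP+FN)):
  VERB: TP=86, FP=8+12=20, FN=1+6=7 → 172/199 = 0.8643
  ADJ: TP=57, FP=1+15=16, FN=8+10=18 → 114/148 = 0.7703
  ADV: TP=97, FP=6+10=16, FN=12+15=27 → 194/237 = 0.8186
Highest is class 'VERB' with F1 score = 0.864.

0.864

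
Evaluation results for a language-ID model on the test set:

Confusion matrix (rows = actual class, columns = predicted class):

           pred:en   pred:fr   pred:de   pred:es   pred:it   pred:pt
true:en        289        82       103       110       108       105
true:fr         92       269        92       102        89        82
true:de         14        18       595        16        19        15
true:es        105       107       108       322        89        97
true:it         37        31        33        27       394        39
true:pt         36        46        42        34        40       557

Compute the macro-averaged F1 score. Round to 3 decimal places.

0.549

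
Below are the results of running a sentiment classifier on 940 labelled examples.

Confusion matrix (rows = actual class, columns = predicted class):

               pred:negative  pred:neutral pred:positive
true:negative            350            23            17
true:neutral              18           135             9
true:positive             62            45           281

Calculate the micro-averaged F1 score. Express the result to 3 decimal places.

0.815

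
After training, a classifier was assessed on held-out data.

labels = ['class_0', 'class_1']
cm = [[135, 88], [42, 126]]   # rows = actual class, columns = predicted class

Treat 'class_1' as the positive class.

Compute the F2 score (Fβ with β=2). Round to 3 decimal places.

Fβ = (1+β²)·TP / ((1+β²)·TP + β²·FN + FP), with β²=4
= 5·126 / (5·126 + 4·42 + 88) = 0.711

0.711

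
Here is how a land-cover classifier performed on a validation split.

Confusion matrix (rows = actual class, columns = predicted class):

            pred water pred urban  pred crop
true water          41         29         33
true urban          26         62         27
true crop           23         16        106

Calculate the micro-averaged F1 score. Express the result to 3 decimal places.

0.576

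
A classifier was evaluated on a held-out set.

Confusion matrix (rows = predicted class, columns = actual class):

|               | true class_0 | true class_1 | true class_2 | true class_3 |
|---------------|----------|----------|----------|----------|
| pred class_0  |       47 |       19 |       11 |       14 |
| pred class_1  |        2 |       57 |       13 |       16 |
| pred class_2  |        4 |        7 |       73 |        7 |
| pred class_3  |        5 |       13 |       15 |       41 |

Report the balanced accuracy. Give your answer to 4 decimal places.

0.6454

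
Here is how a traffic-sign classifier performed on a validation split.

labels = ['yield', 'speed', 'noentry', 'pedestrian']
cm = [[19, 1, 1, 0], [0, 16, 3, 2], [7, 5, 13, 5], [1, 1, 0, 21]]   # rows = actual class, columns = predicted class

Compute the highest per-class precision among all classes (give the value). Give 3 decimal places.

0.765

Per-class precision (TP/(TP+FP)):
  yield: TP=19, FP=0+7+1=8 → 19/27 = 0.7037
  speed: TP=16, FP=1+5+1=7 → 16/23 = 0.6957
  noentry: TP=13, FP=1+3+0=4 → 13/17 = 0.7647
  pedestrian: TP=21, FP=0+2+5=7 → 21/28 = 0.7500
Highest is class 'noentry' with precision = 0.765.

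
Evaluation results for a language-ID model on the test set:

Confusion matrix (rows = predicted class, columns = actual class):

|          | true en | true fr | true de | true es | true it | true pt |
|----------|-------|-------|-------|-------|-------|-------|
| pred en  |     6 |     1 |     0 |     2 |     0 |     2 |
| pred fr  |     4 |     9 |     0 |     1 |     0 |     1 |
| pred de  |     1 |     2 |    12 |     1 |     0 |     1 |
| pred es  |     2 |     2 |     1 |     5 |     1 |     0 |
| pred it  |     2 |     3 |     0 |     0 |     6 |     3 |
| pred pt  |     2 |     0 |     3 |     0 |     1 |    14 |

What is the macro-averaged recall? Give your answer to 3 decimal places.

0.601

Per-class recall (TP/(TP+FN)):
  en: TP=6, FN=4+1+2+2+2=11 → 6/17 = 0.3529
  fr: TP=9, FN=1+2+2+3+0=8 → 9/17 = 0.5294
  de: TP=12, FN=0+0+1+0+3=4 → 12/16 = 0.7500
  es: TP=5, FN=2+1+1+0+0=4 → 5/9 = 0.5556
  it: TP=6, FN=0+0+0+1+1=2 → 6/8 = 0.7500
  pt: TP=14, FN=2+1+1+0+3=7 → 14/21 = 0.6667
Macro-recall = mean = (0.3529 + 0.5294 + 0.7500 + 0.5556 + 0.7500 + 0.6667) / 6 = 0.601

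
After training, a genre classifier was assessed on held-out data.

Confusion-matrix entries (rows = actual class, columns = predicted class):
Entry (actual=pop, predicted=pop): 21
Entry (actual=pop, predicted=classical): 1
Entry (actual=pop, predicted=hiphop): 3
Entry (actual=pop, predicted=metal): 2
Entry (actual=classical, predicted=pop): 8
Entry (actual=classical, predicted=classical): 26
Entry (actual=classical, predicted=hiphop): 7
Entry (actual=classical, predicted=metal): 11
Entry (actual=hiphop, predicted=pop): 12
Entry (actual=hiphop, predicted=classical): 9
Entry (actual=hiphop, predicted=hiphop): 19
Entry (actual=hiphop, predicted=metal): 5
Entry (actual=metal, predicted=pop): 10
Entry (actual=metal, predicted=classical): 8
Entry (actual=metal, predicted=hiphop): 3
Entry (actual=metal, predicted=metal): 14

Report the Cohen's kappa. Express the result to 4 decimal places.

0.3408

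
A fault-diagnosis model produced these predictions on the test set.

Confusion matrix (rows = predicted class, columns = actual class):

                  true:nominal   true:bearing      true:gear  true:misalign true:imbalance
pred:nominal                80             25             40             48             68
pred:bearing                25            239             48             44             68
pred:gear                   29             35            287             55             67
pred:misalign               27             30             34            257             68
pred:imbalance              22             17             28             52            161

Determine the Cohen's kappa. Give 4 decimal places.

0.4354

Observed agreement pₒ = trace/N = 1024/1854 = 0.55232
Expected agreement pₑ = Σ (rowᵢ·colᵢ)/N² = (183·261 + 346·424 + 437·473 + 456·416 + 432·280)/1854² = 0.20709
κ = (pₒ − pₑ)/(1 − pₑ) = (0.55232 − 0.20709)/(1 − 0.20709) = 0.4354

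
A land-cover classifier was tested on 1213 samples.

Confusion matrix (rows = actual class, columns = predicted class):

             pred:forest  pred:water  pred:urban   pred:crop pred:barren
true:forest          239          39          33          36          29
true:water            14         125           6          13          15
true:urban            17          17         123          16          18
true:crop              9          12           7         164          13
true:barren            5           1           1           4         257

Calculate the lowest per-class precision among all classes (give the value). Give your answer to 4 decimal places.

0.6443

Per-class precision (TP/(TP+FP)):
  forest: TP=239, FP=14+17+9+5=45 → 239/284 = 0.84155
  water: TP=125, FP=39+17+12+1=69 → 125/194 = 0.64433
  urban: TP=123, FP=33+6+7+1=47 → 123/170 = 0.72353
  crop: TP=164, FP=36+13+16+4=69 → 164/233 = 0.70386
  barren: TP=257, FP=29+15+18+13=75 → 257/332 = 0.77410
Lowest is class 'water' with precision = 0.6443.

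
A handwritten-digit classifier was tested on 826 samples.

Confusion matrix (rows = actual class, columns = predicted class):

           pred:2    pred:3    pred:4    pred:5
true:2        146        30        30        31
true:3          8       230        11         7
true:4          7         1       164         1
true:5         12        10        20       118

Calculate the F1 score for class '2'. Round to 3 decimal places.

Treat '2' as positive and all other classes as negative.
F1 score = 2·TP/(2·TP+FP+FN).
2: TP=146, FP=8+7+12=27, FN=30+30+31=91 → 292/410 = 0.7122

0.712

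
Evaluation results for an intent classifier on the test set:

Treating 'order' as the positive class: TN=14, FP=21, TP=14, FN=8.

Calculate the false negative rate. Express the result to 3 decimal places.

0.364

FNR = FN/(FN+TP) = 8/(8+14) = 0.364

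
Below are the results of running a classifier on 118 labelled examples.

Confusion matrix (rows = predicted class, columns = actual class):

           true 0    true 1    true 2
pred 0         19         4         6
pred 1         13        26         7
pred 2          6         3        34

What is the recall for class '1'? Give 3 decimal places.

Treat '1' as positive and all other classes as negative.
recall = TP/(TP+FN).
1: TP=26, FN=4+3=7 → 26/33 = 0.7879

0.788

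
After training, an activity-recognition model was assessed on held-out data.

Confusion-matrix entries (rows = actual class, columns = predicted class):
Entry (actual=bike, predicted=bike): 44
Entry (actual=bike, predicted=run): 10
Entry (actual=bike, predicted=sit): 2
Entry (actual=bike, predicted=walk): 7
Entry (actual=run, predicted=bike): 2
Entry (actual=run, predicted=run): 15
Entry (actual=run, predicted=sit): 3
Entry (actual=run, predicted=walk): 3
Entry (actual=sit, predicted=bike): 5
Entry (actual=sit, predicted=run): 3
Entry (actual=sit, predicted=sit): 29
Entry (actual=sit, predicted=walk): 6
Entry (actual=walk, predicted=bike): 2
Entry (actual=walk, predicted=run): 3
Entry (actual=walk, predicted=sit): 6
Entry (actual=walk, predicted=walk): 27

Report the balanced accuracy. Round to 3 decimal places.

Balanced accuracy = mean of per-class recall.
  bike: recall = 44/63 = 0.6984
  run: recall = 15/23 = 0.6522
  sit: recall = 29/43 = 0.6744
  walk: recall = 27/38 = 0.7105
Mean = (0.6984 + 0.6522 + 0.6744 + 0.7105) / 4 = 0.684

0.684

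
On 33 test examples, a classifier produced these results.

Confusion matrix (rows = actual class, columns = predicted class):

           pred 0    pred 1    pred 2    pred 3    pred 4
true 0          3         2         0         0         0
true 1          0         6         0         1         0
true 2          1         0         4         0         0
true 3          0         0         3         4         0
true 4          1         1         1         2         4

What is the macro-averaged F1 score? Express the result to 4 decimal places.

Per-class F1 score (2·TP/(2·TP+FP+FN)):
  0: TP=3, FP=0+1+0+1=2, FN=2+0+0+0=2 → 6/10 = 0.60000
  1: TP=6, FP=2+0+0+1=3, FN=0+0+1+0=1 → 12/16 = 0.75000
  2: TP=4, FP=0+0+3+1=4, FN=1+0+0+0=1 → 8/13 = 0.61538
  3: TP=4, FP=0+1+0+2=3, FN=0+0+3+0=3 → 8/14 = 0.57143
  4: TP=4, FP=0+0+0+0=0, FN=1+1+1+2=5 → 8/13 = 0.61538
Macro-F1 score = mean = (0.60000 + 0.75000 + 0.61538 + 0.57143 + 0.61538) / 5 = 0.6304

0.6304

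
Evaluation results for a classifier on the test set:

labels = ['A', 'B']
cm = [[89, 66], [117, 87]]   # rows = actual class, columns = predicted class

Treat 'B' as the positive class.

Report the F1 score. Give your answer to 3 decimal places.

Precision = TP/(TP+FP) = 87/153 = 0.5686
Recall = TP/(TP+FN) = 87/204 = 0.4265
F1 = 2·TP/(2·TP+FP+FN) = 174/357 = 0.487

0.487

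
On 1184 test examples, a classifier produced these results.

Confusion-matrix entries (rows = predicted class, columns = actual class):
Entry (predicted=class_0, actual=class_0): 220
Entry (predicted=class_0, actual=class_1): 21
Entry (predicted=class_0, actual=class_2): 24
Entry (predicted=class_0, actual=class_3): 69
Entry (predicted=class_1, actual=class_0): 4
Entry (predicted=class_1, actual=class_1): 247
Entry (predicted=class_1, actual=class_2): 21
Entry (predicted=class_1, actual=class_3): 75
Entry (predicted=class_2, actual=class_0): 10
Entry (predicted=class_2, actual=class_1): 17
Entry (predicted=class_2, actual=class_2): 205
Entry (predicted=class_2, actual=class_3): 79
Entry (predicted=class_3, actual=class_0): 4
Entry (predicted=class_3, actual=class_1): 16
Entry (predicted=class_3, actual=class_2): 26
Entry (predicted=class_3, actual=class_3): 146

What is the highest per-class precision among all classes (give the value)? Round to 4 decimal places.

0.7604

Per-class precision (TP/(TP+FP)):
  class_0: TP=220, FP=21+24+69=114 → 220/334 = 0.65868
  class_1: TP=247, FP=4+21+75=100 → 247/347 = 0.71182
  class_2: TP=205, FP=10+17+79=106 → 205/311 = 0.65916
  class_3: TP=146, FP=4+16+26=46 → 146/192 = 0.76042
Highest is class 'class_3' with precision = 0.7604.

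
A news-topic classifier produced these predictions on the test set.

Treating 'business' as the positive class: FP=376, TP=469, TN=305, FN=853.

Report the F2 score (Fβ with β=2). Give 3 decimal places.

Fβ = (1+β²)·TP / ((1+β²)·TP + β²·FN + FP), with β²=4
= 5·469 / (5·469 + 4·853 + 376) = 0.382

0.382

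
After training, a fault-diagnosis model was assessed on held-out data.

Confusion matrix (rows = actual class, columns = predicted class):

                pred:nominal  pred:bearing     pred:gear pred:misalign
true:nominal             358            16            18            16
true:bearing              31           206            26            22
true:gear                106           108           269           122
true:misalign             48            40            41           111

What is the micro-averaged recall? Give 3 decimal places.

Micro-averaging pools counts across classes: ΣTP=944, ΣFP=594, ΣFN=594.
Micro-recall = TP/(TP+FN) on pooled counts = 0.614 (equals overall accuracy in single-label multiclass).

0.614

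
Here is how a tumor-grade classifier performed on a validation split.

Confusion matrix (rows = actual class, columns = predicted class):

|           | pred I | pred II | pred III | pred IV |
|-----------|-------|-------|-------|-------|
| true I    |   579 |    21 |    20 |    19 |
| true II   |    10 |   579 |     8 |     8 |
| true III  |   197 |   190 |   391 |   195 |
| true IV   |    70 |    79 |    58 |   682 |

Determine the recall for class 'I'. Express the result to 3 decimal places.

0.906

Treat 'I' as positive and all other classes as negative.
recall = TP/(TP+FN).
I: TP=579, FN=21+20+19=60 → 579/639 = 0.9061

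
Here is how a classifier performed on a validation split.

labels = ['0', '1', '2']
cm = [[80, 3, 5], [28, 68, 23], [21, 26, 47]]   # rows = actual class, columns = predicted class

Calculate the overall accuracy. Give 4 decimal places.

0.6478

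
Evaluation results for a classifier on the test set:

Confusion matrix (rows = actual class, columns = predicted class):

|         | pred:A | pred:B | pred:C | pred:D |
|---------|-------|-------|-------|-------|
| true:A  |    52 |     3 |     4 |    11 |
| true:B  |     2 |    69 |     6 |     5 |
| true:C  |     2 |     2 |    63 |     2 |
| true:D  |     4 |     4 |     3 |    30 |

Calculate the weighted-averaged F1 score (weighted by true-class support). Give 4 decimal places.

0.8180

Per-class F1 score (2·TP/(2·TP+FP+FN)):
  A: TP=52, FP=2+2+4=8, FN=3+4+11=18 → 104/130 = 0.80000
  B: TP=69, FP=3+2+4=9, FN=2+6+5=13 → 138/160 = 0.86250
  C: TP=63, FP=4+6+3=13, FN=2+2+2=6 → 126/145 = 0.86897
  D: TP=30, FP=11+5+2=18, FN=4+4+3=11 → 60/89 = 0.67416
Weighted-F1 score = Σ (supportᵢ/N)·F1 scoreᵢ with N=262: (70/262)·0.80000 + (82/262)·0.86250 + (69/262)·0.86897 + (41/262)·0.67416 = 0.8180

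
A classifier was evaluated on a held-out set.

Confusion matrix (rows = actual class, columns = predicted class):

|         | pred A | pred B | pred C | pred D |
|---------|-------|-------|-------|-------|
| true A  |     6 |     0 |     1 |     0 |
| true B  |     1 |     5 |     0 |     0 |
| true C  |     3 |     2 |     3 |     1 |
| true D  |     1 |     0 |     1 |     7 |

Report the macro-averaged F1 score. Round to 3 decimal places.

0.672

Per-class F1 score (2·TP/(2·TP+FP+FN)):
  A: TP=6, FP=1+3+1=5, FN=0+1+0=1 → 12/18 = 0.6667
  B: TP=5, FP=0+2+0=2, FN=1+0+0=1 → 10/13 = 0.7692
  C: TP=3, FP=1+0+1=2, FN=3+2+1=6 → 6/14 = 0.4286
  D: TP=7, FP=0+0+1=1, FN=1+0+1=2 → 14/17 = 0.8235
Macro-F1 score = mean = (0.6667 + 0.7692 + 0.4286 + 0.8235) / 4 = 0.672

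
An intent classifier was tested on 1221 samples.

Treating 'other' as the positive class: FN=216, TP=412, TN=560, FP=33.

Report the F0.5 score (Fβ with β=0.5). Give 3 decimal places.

0.855

Fβ = (1+β²)·TP / ((1+β²)·TP + β²·FN + FP), with β²=1/4
= 1.25·412 / (1.25·412 + 0.25·216 + 33) = 0.855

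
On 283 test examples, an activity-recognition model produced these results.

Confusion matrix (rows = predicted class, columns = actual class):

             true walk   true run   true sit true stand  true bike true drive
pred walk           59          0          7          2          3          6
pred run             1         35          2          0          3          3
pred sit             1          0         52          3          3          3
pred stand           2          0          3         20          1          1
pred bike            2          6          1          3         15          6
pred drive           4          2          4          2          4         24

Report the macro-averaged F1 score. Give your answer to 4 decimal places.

0.6951

Per-class F1 score (2·TP/(2·TP+FP+FN)):
  walk: TP=59, FP=0+7+2+3+6=18, FN=1+1+2+2+4=10 → 118/146 = 0.80822
  run: TP=35, FP=1+2+0+3+3=9, FN=0+0+0+6+2=8 → 70/87 = 0.80460
  sit: TP=52, FP=1+0+3+3+3=10, FN=7+2+3+1+4=17 → 104/131 = 0.79389
  stand: TP=20, FP=2+0+3+1+1=7, FN=2+0+3+3+2=10 → 40/57 = 0.70175
  bike: TP=15, FP=2+6+1+3+6=18, FN=3+3+3+1+4=14 → 30/62 = 0.48387
  drive: TP=24, FP=4+2+4+2+4=16, FN=6+3+3+1+6=19 → 48/83 = 0.57831
Macro-F1 score = mean = (0.80822 + 0.80460 + 0.79389 + 0.70175 + 0.48387 + 0.57831) / 6 = 0.6951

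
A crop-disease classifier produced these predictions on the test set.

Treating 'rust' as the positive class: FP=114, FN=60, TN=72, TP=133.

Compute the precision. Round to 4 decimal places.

0.5385

Precision = TP/(TP+FP) = 133/(133+114) = 133/247 = 0.5385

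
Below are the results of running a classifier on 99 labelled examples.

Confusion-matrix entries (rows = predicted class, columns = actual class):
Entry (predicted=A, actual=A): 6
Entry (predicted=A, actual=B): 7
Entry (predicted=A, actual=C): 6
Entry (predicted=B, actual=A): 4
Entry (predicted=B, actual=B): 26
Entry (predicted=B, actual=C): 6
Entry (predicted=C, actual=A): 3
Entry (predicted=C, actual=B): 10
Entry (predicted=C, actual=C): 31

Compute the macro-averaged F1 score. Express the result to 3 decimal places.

Per-class F1 score (2·TP/(2·TP+FP+FN)):
  A: TP=6, FP=7+6=13, FN=4+3=7 → 12/32 = 0.3750
  B: TP=26, FP=4+6=10, FN=7+10=17 → 52/79 = 0.6582
  C: TP=31, FP=3+10=13, FN=6+6=12 → 62/87 = 0.7126
Macro-F1 score = mean = (0.3750 + 0.6582 + 0.7126) / 3 = 0.582

0.582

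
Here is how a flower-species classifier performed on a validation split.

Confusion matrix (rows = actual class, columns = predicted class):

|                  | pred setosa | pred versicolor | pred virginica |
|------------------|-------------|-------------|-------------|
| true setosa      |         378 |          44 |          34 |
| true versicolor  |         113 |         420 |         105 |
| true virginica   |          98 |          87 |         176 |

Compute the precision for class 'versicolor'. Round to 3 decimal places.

0.762

Treat 'versicolor' as positive and all other classes as negative.
precision = TP/(TP+FP).
versicolor: TP=420, FP=44+87=131 → 420/551 = 0.7623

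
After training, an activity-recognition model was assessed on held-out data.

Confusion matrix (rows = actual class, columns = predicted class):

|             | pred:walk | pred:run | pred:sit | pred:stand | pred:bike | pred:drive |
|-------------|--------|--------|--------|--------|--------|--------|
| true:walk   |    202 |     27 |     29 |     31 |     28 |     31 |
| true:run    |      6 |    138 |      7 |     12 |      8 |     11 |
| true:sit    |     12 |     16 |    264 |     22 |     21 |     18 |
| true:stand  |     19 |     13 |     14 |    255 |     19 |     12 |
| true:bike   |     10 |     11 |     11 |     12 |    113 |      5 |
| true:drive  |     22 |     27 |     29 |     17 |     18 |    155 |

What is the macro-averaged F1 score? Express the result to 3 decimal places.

0.675

Per-class F1 score (2·TP/(2·TP+FP+FN)):
  walk: TP=202, FP=6+12+19+10+22=69, FN=27+29+31+28+31=146 → 404/619 = 0.6527
  run: TP=138, FP=27+16+13+11+27=94, FN=6+7+12+8+11=44 → 276/414 = 0.6667
  sit: TP=264, FP=29+7+14+11+29=90, FN=12+16+22+21+18=89 → 528/707 = 0.7468
  stand: TP=255, FP=31+12+22+12+17=94, FN=19+13+14+19+12=77 → 510/681 = 0.7489
  bike: TP=113, FP=28+8+21+19+18=94, FN=10+11+11+12+5=49 → 226/369 = 0.6125
  drive: TP=155, FP=31+11+18+12+5=77, FN=22+27+29+17+18=113 → 310/500 = 0.6200
Macro-F1 score = mean = (0.6527 + 0.6667 + 0.7468 + 0.7489 + 0.6125 + 0.6200) / 6 = 0.675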